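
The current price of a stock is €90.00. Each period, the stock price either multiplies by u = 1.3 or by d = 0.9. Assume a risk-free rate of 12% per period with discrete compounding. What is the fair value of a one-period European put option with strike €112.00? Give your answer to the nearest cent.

€12.46

Risk-neutral probability p = (1 + 0.12 − 0.9)/(1.3 − 0.9) = 0.2200/0.4000 = 0.5500
Terminal stock prices: S_u = 117, S_d = 81
Terminal payoffs (K − S): max(-5, 0) = 0, max(31, 0) = 31
Node 0 (S = 90): V_0 = 1/1.12·[0.5500·0.0000 + 0.4500·31.0000] = 12.4554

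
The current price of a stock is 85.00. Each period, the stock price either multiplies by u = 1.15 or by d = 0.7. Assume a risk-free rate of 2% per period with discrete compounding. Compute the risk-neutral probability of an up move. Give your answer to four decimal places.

Risk-neutral probability p = (1 + 0.02 − 0.7)/(1.15 − 0.7) = 0.3200/0.4500 = 0.7111

p = 0.7111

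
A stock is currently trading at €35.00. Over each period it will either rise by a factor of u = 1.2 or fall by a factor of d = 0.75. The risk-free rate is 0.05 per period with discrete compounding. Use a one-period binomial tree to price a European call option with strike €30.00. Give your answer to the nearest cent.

€7.62

Risk-neutral probability p = (1 + 0.05 − 0.75)/(1.2 − 0.75) = 0.3000/0.4500 = 0.6667
Terminal stock prices: S_u = 42, S_d = 26.25
Terminal payoffs (S − K): max(12, 0) = 12, max(-3.75, 0) = 0
Node 0 (S = 35): V_0 = 1/1.05·[0.6667·12.0000 + 0.3333·0.0000] = 7.6190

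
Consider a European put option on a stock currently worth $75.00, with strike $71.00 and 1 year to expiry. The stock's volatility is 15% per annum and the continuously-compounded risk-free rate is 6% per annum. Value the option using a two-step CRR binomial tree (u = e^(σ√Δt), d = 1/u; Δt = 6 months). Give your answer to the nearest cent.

CRR parameters: u = e^(σ√Δt) = e^(0.15·√0.5) = 1.1119, d = 1/u = 0.8994
Per-period rate: rΔt = 0.06·0.5 = 0.03, so R = e^0.03 = 1.0305
Risk-neutral probability p = (e^0.03 − 0.8994)/(1.1119 − 0.8994) = 0.1311/0.2125 = 0.6168
Terminal stock prices: S_uu = 92.72, S_ud = 75, S_dd = 60.66
Terminal payoffs (K − S): max(-21.72, 0) = 0, max(-4, 0) = 0, max(10.34, 0) = 10.34
Node u (S = 83.39): V_u = e^(−0.03)·[0.6168·0.0000 + 0.3832·0.0000] = 0.0000
Node d (S = 67.45): V_d = e^(−0.03)·[0.6168·0.0000 + 0.3832·10.3357] = 3.8435
Node 0 (S = 75): V_0 = e^(−0.03)·[0.6168·0.0000 + 0.3832·3.8435] = 1.4293

$1.43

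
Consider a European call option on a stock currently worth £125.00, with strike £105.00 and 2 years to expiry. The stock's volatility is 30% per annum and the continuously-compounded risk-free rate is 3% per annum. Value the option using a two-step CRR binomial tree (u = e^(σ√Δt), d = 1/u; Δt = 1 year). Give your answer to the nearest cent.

CRR parameters: u = e^(σ√Δt) = e^(0.3·√1) = 1.3499, d = 1/u = 0.7408
Per-period rate: rΔt = 0.03·1 = 0.03, so R = e^0.03 = 1.0305
Risk-neutral probability p = (e^0.03 − 0.7408)/(1.3499 − 0.7408) = 0.2896/0.6090 = 0.4756
Terminal stock prices: S_uu = 227.8, S_ud = 125, S_dd = 68.6
Terminal payoffs (S − K): max(122.8, 0) = 122.8, max(20, 0) = 20, max(-36.4, 0) = 0
Node u (S = 168.7): V_u = e^(−0.03)·[0.4756·122.7649 + 0.5244·20.0000] = 66.8356
Node d (S = 92.6): V_d = e^(−0.03)·[0.4756·20.0000 + 0.5244·0.0000] = 9.2301
Node 0 (S = 125): V_0 = e^(−0.03)·[0.4756·66.8356 + 0.5244·9.2301] = 35.5426

£35.54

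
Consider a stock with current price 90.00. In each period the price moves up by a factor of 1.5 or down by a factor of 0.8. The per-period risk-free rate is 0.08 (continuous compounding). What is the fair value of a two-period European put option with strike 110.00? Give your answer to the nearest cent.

16.65

Risk-neutral probability p = (e^0.08 − 0.8)/(1.5 − 0.8) = 0.2833/0.7000 = 0.4047
Terminal stock prices: S_uu = 202.5, S_ud = 108, S_dd = 57.6
Terminal payoffs (K − S): max(-92.5, 0) = 0, max(2, 0) = 2, max(52.4, 0) = 52.4
Node u (S = 135): V_u = e^(−0.08)·[0.4047·0.0000 + 0.5953·2.0000] = 1.0991
Node d (S = 72): V_d = e^(−0.08)·[0.4047·2.0000 + 0.5953·52.4000] = 29.5428
Node 0 (S = 90): V_0 = e^(−0.08)·[0.4047·1.0991 + 0.5953·29.5428] = 16.6454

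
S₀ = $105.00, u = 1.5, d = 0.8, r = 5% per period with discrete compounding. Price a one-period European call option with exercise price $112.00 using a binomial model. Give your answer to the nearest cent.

$15.48

Risk-neutral probability p = (1 + 0.05 − 0.8)/(1.5 − 0.8) = 0.2500/0.7000 = 0.3571
Terminal stock prices: S_u = 157.5, S_d = 84
Terminal payoffs (S − K): max(45.5, 0) = 45.5, max(-28, 0) = 0
Node 0 (S = 105): V_0 = 1/1.05·[0.3571·45.5000 + 0.6429·0.0000] = 15.4762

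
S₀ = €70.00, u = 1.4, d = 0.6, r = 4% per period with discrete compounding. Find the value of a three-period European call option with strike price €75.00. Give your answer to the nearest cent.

Risk-neutral probability p = (1 + 0.04 − 0.6)/(1.4 − 0.6) = 0.4400/0.8000 = 0.5500
Terminal stock prices: S_uuu = 192.1, S_uud = 82.32, S_udd = 35.28, S_ddd = 15.12
Terminal payoffs (S − K): max(117.1, 0) = 117.1, max(7.32, 0) = 7.32, max(-39.72, 0) = 0, max(-59.88, 0) = 0
Node uu (S = 137.2): V_uu = 1/1.04·[0.5500·117.0800 + 0.4500·7.3200] = 65.0846
Node ud (S = 58.8): V_ud = 1/1.04·[0.5500·7.3200 + 0.4500·0.0000] = 3.8712
Node dd (S = 25.2): V_dd = 1/1.04·[0.5500·0.0000 + 0.4500·0.0000] = 0.0000
Node u (S = 98): V_u = 1/1.04·[0.5500·65.0846 + 0.4500·3.8712] = 36.0948
Node d (S = 42): V_d = 1/1.04·[0.5500·3.8712 + 0.4500·0.0000] = 2.0472
Node 0 (S = 70): V_0 = 1/1.04·[0.5500·36.0948 + 0.4500·2.0472] = 19.9744

€19.97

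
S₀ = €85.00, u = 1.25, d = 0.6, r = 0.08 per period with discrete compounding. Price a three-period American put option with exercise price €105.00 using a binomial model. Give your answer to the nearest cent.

Risk-neutral probability p = (1 + 0.08 − 0.6)/(1.25 − 0.6) = 0.4800/0.6500 = 0.7385
Terminal stock prices: S_uuu = 166, S_uud = 79.69, S_udd = 38.25, S_ddd = 18.36
Terminal payoffs (K − S): max(-61.02, 0) = 0, max(25.31, 0) = 25.31, max(66.75, 0) = 66.75, max(86.64, 0) = 86.64
Node uu (S = 132.8): continuation = 1/1.08·[0.7385·0.0000 + 0.2615·25.3125] = 6.1298; exercise value = 0.0000 ≤ continuation, so V_uu = 6.1298
Node ud (S = 63.75): continuation = 1/1.08·[0.7385·25.3125 + 0.2615·66.7500] = 33.4722; exercise value = 41.2500 > continuation, so V_ud = 41.2500 (exercise)
Node dd (S = 30.6): continuation = 1/1.08·[0.7385·66.7500 + 0.2615·86.6400] = 66.6222; exercise value = 74.4000 > continuation, so V_dd = 74.4000 (exercise)
Node u (S = 106.2): continuation = 1/1.08·[0.7385·6.1298 + 0.2615·41.2500] = 14.1806; exercise value = 0.0000 ≤ continuation, so V_u = 14.1806
Node d (S = 51): continuation = 1/1.08·[0.7385·41.2500 + 0.2615·74.4000] = 46.2222; exercise value = 54.0000 > continuation, so V_d = 54.0000 (exercise)
Node 0 (S = 85): continuation = 1/1.08·[0.7385·14.1806 + 0.2615·54.0000] = 22.7731; exercise value = 20.0000 ≤ continuation, so V_0 = 22.7731

€22.77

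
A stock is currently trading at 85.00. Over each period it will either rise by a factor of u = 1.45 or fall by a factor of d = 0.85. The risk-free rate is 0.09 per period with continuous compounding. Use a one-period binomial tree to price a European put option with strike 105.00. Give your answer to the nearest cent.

17.75

Risk-neutral probability p = (e^0.09 − 0.85)/(1.45 − 0.85) = 0.2442/0.6000 = 0.4070
Terminal stock prices: S_u = 123.2, S_d = 72.25
Terminal payoffs (K − S): max(-18.25, 0) = 0, max(32.75, 0) = 32.75
Node 0 (S = 85): V_0 = e^(−0.09)·[0.4070·0.0000 + 0.5930·32.7500] = 17.7505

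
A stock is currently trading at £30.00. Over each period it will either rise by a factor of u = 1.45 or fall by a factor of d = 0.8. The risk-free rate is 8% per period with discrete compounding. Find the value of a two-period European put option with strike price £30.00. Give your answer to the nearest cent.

£3.00

Risk-neutral probability p = (1 + 0.08 − 0.8)/(1.45 − 0.8) = 0.2800/0.6500 = 0.4308
Terminal stock prices: S_uu = 63.08, S_ud = 34.8, S_dd = 19.2
Terminal payoffs (K − S): max(-33.08, 0) = 0, max(-4.8, 0) = 0, max(10.8, 0) = 10.8
Node u (S = 43.5): V_u = 1/1.08·[0.4308·0.0000 + 0.5692·0.0000] = 0.0000
Node d (S = 24): V_d = 1/1.08·[0.4308·0.0000 + 0.5692·10.8000] = 5.6923
Node 0 (S = 30): V_0 = 1/1.08·[0.4308·0.0000 + 0.5692·5.6923] = 3.0002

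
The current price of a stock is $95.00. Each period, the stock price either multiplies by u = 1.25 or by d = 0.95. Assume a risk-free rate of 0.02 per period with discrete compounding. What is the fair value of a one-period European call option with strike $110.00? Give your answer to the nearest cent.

Risk-neutral probability p = (1 + 0.02 − 0.95)/(1.25 − 0.95) = 0.0700/0.3000 = 0.2333
Terminal stock prices: S_u = 118.8, S_d = 90.25
Terminal payoffs (S − K): max(8.75, 0) = 8.75, max(-19.75, 0) = 0
Node 0 (S = 95): V_0 = 1/1.02·[0.2333·8.7500 + 0.7667·0.0000] = 2.0016

$2.00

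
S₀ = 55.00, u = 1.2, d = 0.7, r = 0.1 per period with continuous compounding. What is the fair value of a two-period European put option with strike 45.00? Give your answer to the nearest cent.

Risk-neutral probability p = (e^0.1 − 0.7)/(1.2 − 0.7) = 0.4052/0.5000 = 0.8103
Terminal stock prices: S_uu = 79.2, S_ud = 46.2, S_dd = 26.95
Terminal payoffs (K − S): max(-34.2, 0) = 0, max(-1.2, 0) = 0, max(18.05, 0) = 18.05
Node u (S = 66): V_u = e^(−0.1)·[0.8103·0.0000 + 0.1897·0.0000] = 0.0000
Node d (S = 38.5): V_d = e^(−0.1)·[0.8103·0.0000 + 0.1897·18.0500] = 3.0976
Node 0 (S = 55): V_0 = e^(−0.1)·[0.8103·0.0000 + 0.1897·3.0976] = 0.5316

0.53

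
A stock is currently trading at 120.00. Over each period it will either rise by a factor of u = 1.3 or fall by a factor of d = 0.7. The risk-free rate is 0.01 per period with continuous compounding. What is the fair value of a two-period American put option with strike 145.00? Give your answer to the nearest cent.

Risk-neutral probability p = (e^0.01 − 0.7)/(1.3 − 0.7) = 0.3101/0.6000 = 0.5168
Terminal stock prices: S_uu = 202.8, S_ud = 109.2, S_dd = 58.8
Terminal payoffs (K − S): max(-57.8, 0) = 0, max(35.8, 0) = 35.8, max(86.2, 0) = 86.2
Node u (S = 156): continuation = e^(−0.01)·[0.5168·0.0000 + 0.4832·35.8000] = 17.1282; exercise value = 0.0000 ≤ continuation, so V_u = 17.1282
Node d (S = 84): continuation = e^(−0.01)·[0.5168·35.8000 + 0.4832·86.2000] = 59.5572; exercise value = 61.0000 > continuation, so V_d = 61.0000 (exercise)
Node 0 (S = 120): continuation = e^(−0.01)·[0.5168·17.1282 + 0.4832·61.0000] = 37.9479; exercise value = 25.0000 ≤ continuation, so V_0 = 37.9479

37.95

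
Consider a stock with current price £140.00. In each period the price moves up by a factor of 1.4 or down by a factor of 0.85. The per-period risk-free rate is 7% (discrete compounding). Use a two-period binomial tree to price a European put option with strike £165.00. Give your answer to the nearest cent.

Risk-neutral probability p = (1 + 0.07 − 0.85)/(1.4 − 0.85) = 0.2200/0.5500 = 0.4000
Terminal stock prices: S_uu = 274.4, S_ud = 166.6, S_dd = 101.1
Terminal payoffs (K − S): max(-109.4, 0) = 0, max(-1.6, 0) = 0, max(63.85, 0) = 63.85
Node u (S = 196): V_u = 1/1.07·[0.4000·0.0000 + 0.6000·0.0000] = 0.0000
Node d (S = 119): V_d = 1/1.07·[0.4000·0.0000 + 0.6000·63.8500] = 35.8037
Node 0 (S = 140): V_0 = 1/1.07·[0.4000·0.0000 + 0.6000·35.8037] = 20.0769

£20.08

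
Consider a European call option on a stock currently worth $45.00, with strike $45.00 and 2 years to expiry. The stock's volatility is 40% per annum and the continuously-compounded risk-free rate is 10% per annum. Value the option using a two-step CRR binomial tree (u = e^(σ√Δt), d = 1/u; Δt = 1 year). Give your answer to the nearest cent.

$12.65

CRR parameters: u = e^(σ√Δt) = e^(0.4·√1) = 1.4918, d = 1/u = 0.6703
Per-period rate: rΔt = 0.1·1 = 0.1, so R = e^0.1 = 1.1052
Risk-neutral probability p = (e^0.1 − 0.6703)/(1.4918 − 0.6703) = 0.4349/0.8215 = 0.5293
Terminal stock prices: S_uu = 100.1, S_ud = 45, S_dd = 20.22
Terminal payoffs (S − K): max(55.15, 0) = 55.15, max(0, 0) = 0, max(-24.78, 0) = 0
Node u (S = 67.13): V_u = e^(−0.1)·[0.5293·55.1493 + 0.4707·0.0000] = 26.4144
Node d (S = 30.16): V_d = e^(−0.1)·[0.5293·0.0000 + 0.4707·0.0000] = 0.0000
Node 0 (S = 45): V_0 = e^(−0.1)·[0.5293·26.4144 + 0.4707·0.0000] = 12.6515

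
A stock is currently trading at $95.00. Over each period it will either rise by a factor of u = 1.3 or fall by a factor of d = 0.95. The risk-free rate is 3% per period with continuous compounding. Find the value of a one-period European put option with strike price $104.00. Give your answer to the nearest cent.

$10.28

Risk-neutral probability p = (e^0.03 − 0.95)/(1.3 − 0.95) = 0.0805/0.3500 = 0.2299
Terminal stock prices: S_u = 123.5, S_d = 90.25
Terminal payoffs (K − S): max(-19.5, 0) = 0, max(13.75, 0) = 13.75
Node 0 (S = 95): V_0 = e^(−0.03)·[0.2299·0.0000 + 0.7701·13.7500] = 10.2763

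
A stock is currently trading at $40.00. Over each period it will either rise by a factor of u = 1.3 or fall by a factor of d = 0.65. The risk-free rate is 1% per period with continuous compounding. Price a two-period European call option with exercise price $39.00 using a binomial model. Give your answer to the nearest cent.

$8.60

Risk-neutral probability p = (e^0.01 − 0.65)/(1.3 − 0.65) = 0.3601/0.6500 = 0.5539
Terminal stock prices: S_uu = 67.6, S_ud = 33.8, S_dd = 16.9
Terminal payoffs (S − K): max(28.6, 0) = 28.6, max(-5.2, 0) = 0, max(-22.1, 0) = 0
Node u (S = 52): V_u = e^(−0.01)·[0.5539·28.6000 + 0.4461·0.0000] = 15.6846
Node d (S = 26): V_d = e^(−0.01)·[0.5539·0.0000 + 0.4461·0.0000] = 0.0000
Node 0 (S = 40): V_0 = e^(−0.01)·[0.5539·15.6846 + 0.4461·0.0000] = 8.6016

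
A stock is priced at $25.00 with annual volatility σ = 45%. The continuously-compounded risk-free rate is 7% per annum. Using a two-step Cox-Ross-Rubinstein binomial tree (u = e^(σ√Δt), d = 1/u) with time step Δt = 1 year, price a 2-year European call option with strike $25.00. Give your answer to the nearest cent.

$6.93

CRR parameters: u = e^(σ√Δt) = e^(0.45·√1) = 1.5683, d = 1/u = 0.6376
Per-period rate: rΔt = 0.07·1 = 0.07, so R = e^0.07 = 1.0725
Risk-neutral probability p = (e^0.07 − 0.6376)/(1.5683 − 0.6376) = 0.4349/0.9307 = 0.4673
Terminal stock prices: S_uu = 61.49, S_ud = 25, S_dd = 10.16
Terminal payoffs (S − K): max(36.49, 0) = 36.49, max(0, 0) = 0, max(-14.84, 0) = 0
Node u (S = 39.21): V_u = e^(−0.07)·[0.4673·36.4901 + 0.5327·0.0000] = 15.8980
Node d (S = 15.94): V_d = e^(−0.07)·[0.4673·0.0000 + 0.5327·0.0000] = 0.0000
Node 0 (S = 25): V_0 = e^(−0.07)·[0.4673·15.8980 + 0.5327·0.0000] = 6.9264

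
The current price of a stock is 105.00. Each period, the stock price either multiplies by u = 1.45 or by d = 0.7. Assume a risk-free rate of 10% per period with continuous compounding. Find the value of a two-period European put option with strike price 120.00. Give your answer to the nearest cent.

Risk-neutral probability p = (e^0.1 − 0.7)/(1.45 − 0.7) = 0.4052/0.7500 = 0.5402
Terminal stock prices: S_uu = 220.8, S_ud = 106.6, S_dd = 51.45
Terminal payoffs (K − S): max(-100.8, 0) = 0, max(13.43, 0) = 13.43, max(68.55, 0) = 68.55
Node u (S = 152.2): V_u = e^(−0.1)·[0.5402·0.0000 + 0.4598·13.4250] = 5.5851
Node d (S = 73.5): V_d = e^(−0.1)·[0.5402·13.4250 + 0.4598·68.5500] = 35.0805
Node 0 (S = 105): V_0 = e^(−0.1)·[0.5402·5.5851 + 0.4598·35.0805] = 17.3242

17.32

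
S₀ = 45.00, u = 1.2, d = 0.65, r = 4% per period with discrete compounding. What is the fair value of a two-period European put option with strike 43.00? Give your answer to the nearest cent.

Risk-neutral probability p = (1 + 0.04 − 0.65)/(1.2 − 0.65) = 0.3900/0.5500 = 0.7091
Terminal stock prices: S_uu = 64.8, S_ud = 35.1, S_dd = 19.01
Terminal payoffs (K − S): max(-21.8, 0) = 0, max(7.9, 0) = 7.9, max(23.99, 0) = 23.99
Node u (S = 54): V_u = 1/1.04·[0.7091·0.0000 + 0.2909·7.9000] = 2.2098
Node d (S = 29.25): V_d = 1/1.04·[0.7091·7.9000 + 0.2909·23.9875] = 12.0962
Node 0 (S = 45): V_0 = 1/1.04·[0.7091·2.2098 + 0.2909·12.0962] = 4.8902

4.89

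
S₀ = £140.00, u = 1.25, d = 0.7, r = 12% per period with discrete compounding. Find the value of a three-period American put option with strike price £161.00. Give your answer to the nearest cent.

£21.00

Risk-neutral probability p = (1 + 0.12 − 0.7)/(1.25 − 0.7) = 0.4200/0.5500 = 0.7636
Terminal stock prices: S_uuu = 273.4, S_uud = 153.1, S_udd = 85.75, S_ddd = 48.02
Terminal payoffs (K − S): max(-112.4, 0) = 0, max(7.875, 0) = 7.875, max(75.25, 0) = 75.25, max(113, 0) = 113
Node uu (S = 218.8): continuation = 1/1.12·[0.7636·0.0000 + 0.2364·7.8750] = 1.6619; exercise value = 0.0000 ≤ continuation, so V_uu = 1.6619
Node ud (S = 122.5): continuation = 1/1.12·[0.7636·7.8750 + 0.2364·75.2500] = 21.2500; exercise value = 38.5000 > continuation, so V_ud = 38.5000 (exercise)
Node dd (S = 68.6): continuation = 1/1.12·[0.7636·75.2500 + 0.2364·112.9800] = 75.1500; exercise value = 92.4000 > continuation, so V_dd = 92.4000 (exercise)
Node u (S = 175): continuation = 1/1.12·[0.7636·1.6619 + 0.2364·38.5000] = 9.2581; exercise value = 0.0000 ≤ continuation, so V_u = 9.2581
Node d (S = 98): continuation = 1/1.12·[0.7636·38.5000 + 0.2364·92.4000] = 45.7500; exercise value = 63.0000 > continuation, so V_d = 63.0000 (exercise)
Node 0 (S = 140): continuation = 1/1.12·[0.7636·9.2581 + 0.2364·63.0000] = 19.6078; exercise value = 21.0000 > continuation, so V_0 = 21.0000 (exercise)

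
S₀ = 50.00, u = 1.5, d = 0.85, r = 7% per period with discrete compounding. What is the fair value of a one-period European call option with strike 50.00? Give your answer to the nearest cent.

7.91

Risk-neutral probability p = (1 + 0.07 − 0.85)/(1.5 − 0.85) = 0.2200/0.6500 = 0.3385
Terminal stock prices: S_u = 75, S_d = 42.5
Terminal payoffs (S − K): max(25, 0) = 25, max(-7.5, 0) = 0
Node 0 (S = 50): V_0 = 1/1.07·[0.3385·25.0000 + 0.6615·0.0000] = 7.9080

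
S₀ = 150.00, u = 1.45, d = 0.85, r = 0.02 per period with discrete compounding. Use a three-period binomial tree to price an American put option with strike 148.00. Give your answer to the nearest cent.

Risk-neutral probability p = (1 + 0.02 − 0.85)/(1.45 − 0.85) = 0.1700/0.6000 = 0.2833
Terminal stock prices: S_uuu = 457.3, S_uud = 268.1, S_udd = 157.1, S_ddd = 92.12
Terminal payoffs (K − S): max(-309.3, 0) = 0, max(-120.1, 0) = 0, max(-9.144, 0) = 0, max(55.88, 0) = 55.88
Node uu (S = 315.4): continuation = 1/1.02·[0.2833·0.0000 + 0.7167·0.0000] = 0.0000; exercise value = 0.0000 ≤ continuation, so V_uu = 0.0000
Node ud (S = 184.9): continuation = 1/1.02·[0.2833·0.0000 + 0.7167·0.0000] = 0.0000; exercise value = 0.0000 ≤ continuation, so V_ud = 0.0000
Node dd (S = 108.4): continuation = 1/1.02·[0.2833·0.0000 + 0.7167·55.8813] = 39.2630; exercise value = 39.6250 > continuation, so V_dd = 39.6250 (exercise)
Node u (S = 217.5): continuation = 1/1.02·[0.2833·0.0000 + 0.7167·0.0000] = 0.0000; exercise value = 0.0000 ≤ continuation, so V_u = 0.0000
Node d (S = 127.5): continuation = 1/1.02·[0.2833·0.0000 + 0.7167·39.6250] = 27.8411; exercise value = 20.5000 ≤ continuation, so V_d = 27.8411
Node 0 (S = 150): continuation = 1/1.02·[0.2833·0.0000 + 0.7167·27.8411] = 19.5616; exercise value = 0.0000 ≤ continuation, so V_0 = 19.5616

19.56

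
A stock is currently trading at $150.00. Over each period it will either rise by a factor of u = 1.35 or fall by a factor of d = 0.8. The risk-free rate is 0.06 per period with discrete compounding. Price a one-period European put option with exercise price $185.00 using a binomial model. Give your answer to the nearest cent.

$32.33

Risk-neutral probability p = (1 + 0.06 − 0.8)/(1.35 − 0.8) = 0.2600/0.5500 = 0.4727
Terminal stock prices: S_u = 202.5, S_d = 120
Terminal payoffs (K − S): max(-17.5, 0) = 0, max(65, 0) = 65
Node 0 (S = 150): V_0 = 1/1.06·[0.4727·0.0000 + 0.5273·65.0000] = 32.3328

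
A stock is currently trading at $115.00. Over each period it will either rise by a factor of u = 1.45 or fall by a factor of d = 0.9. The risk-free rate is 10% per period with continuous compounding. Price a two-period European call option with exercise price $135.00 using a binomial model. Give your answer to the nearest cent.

$17.94

Risk-neutral probability p = (e^0.1 − 0.9)/(1.45 − 0.9) = 0.2052/0.5500 = 0.3730
Terminal stock prices: S_uu = 241.8, S_ud = 150.1, S_dd = 93.15
Terminal payoffs (S − K): max(106.8, 0) = 106.8, max(15.08, 0) = 15.08, max(-41.85, 0) = 0
Node u (S = 166.8): V_u = e^(−0.1)·[0.3730·106.7875 + 0.6270·15.0750] = 44.5969
Node d (S = 103.5): V_d = e^(−0.1)·[0.3730·15.0750 + 0.6270·0.0000] = 5.0884
Node 0 (S = 115): V_0 = e^(−0.1)·[0.3730·44.5969 + 0.6270·5.0884] = 17.9398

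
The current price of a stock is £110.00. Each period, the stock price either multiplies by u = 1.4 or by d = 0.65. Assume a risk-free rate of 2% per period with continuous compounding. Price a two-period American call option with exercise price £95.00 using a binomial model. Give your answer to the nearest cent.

£30.68

Risk-neutral probability p = (e^0.02 − 0.65)/(1.4 − 0.65) = 0.3702/0.7500 = 0.4936
Terminal stock prices: S_uu = 215.6, S_ud = 100.1, S_dd = 46.48
Terminal payoffs (S − K): max(120.6, 0) = 120.6, max(5.1, 0) = 5.1, max(-48.52, 0) = 0
Node u (S = 154): continuation = e^(−0.02)·[0.4936·120.6000 + 0.5064·5.1000] = 60.8811; exercise value = 59.0000 ≤ continuation, so V_u = 60.8811
Node d (S = 71.5): continuation = e^(−0.02)·[0.4936·5.1000 + 0.5064·0.0000] = 2.4675; exercise value = 0.0000 ≤ continuation, so V_d = 2.4675
Node 0 (S = 110): continuation = e^(−0.02)·[0.4936·60.8811 + 0.5064·2.4675] = 30.6808; exercise value = 15.0000 ≤ continuation, so V_0 = 30.6808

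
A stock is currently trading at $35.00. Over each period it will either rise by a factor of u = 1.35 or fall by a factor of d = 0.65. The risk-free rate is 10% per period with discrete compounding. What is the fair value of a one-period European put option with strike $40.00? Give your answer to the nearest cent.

Risk-neutral probability p = (1 + 0.1 − 0.65)/(1.35 − 0.65) = 0.4500/0.7000 = 0.6429
Terminal stock prices: S_u = 47.25, S_d = 22.75
Terminal payoffs (K − S): max(-7.25, 0) = 0, max(17.25, 0) = 17.25
Node 0 (S = 35): V_0 = 1/1.1·[0.6429·0.0000 + 0.3571·17.2500] = 5.6006

$5.60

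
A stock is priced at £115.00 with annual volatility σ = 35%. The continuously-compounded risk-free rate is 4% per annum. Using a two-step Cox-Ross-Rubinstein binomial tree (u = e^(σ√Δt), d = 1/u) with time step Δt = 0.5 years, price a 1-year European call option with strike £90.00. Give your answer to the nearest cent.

CRR parameters: u = e^(σ√Δt) = e^(0.35·√0.5) = 1.2808, d = 1/u = 0.7808
Per-period rate: rΔt = 0.04·0.5 = 0.02, so R = e^0.02 = 1.0202
Risk-neutral probability p = (e^0.02 − 0.7808)/(1.2808 − 0.7808) = 0.2394/0.5000 = 0.4788
Terminal stock prices: S_uu = 188.7, S_ud = 115, S_dd = 70.1
Terminal payoffs (S − K): max(98.65, 0) = 98.65, max(25, 0) = 25, max(-19.9, 0) = 0
Node u (S = 147.3): V_u = e^(−0.02)·[0.4788·98.6525 + 0.5212·25.0000] = 59.0745
Node d (S = 89.79): V_d = e^(−0.02)·[0.4788·25.0000 + 0.5212·0.0000] = 11.7340
Node 0 (S = 115): V_0 = e^(−0.02)·[0.4788·59.0745 + 0.5212·11.7340] = 33.7214

£33.72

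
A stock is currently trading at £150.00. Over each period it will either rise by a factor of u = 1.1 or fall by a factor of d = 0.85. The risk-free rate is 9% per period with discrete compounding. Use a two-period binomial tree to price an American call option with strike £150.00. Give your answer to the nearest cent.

Risk-neutral probability p = (1 + 0.09 − 0.85)/(1.1 − 0.85) = 0.2400/0.2500 = 0.9600
Terminal stock prices: S_uu = 181.5, S_ud = 140.2, S_dd = 108.4
Terminal payoffs (S − K): max(31.5, 0) = 31.5, max(-9.75, 0) = 0, max(-41.63, 0) = 0
Node u (S = 165): continuation = 1/1.09·[0.9600·31.5000 + 0.0400·0.0000] = 27.7431; exercise value = 15.0000 ≤ continuation, so V_u = 27.7431
Node d (S = 127.5): continuation = 1/1.09·[0.9600·0.0000 + 0.0400·0.0000] = 0.0000; exercise value = 0.0000 ≤ continuation, so V_d = 0.0000
Node 0 (S = 150): continuation = 1/1.09·[0.9600·27.7431 + 0.0400·0.0000] = 24.4343; exercise value = 0.0000 ≤ continuation, so V_0 = 24.4343

£24.43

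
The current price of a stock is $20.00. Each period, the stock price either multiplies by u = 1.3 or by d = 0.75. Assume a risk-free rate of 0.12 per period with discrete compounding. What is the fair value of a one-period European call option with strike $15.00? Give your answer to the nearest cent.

$6.61

Risk-neutral probability p = (1 + 0.12 − 0.75)/(1.3 − 0.75) = 0.3700/0.5500 = 0.6727
Terminal stock prices: S_u = 26, S_d = 15
Terminal payoffs (S − K): max(11, 0) = 11, max(0, 0) = 0
Node 0 (S = 20): V_0 = 1/1.12·[0.6727·11.0000 + 0.3273·0.0000] = 6.6071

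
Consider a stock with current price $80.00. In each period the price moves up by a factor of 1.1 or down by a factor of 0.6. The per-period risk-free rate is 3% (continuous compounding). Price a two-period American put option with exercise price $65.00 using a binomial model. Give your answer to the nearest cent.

$3.67

Risk-neutral probability p = (e^0.03 − 0.6)/(1.1 − 0.6) = 0.4305/0.5000 = 0.8609
Terminal stock prices: S_uu = 96.8, S_ud = 52.8, S_dd = 28.8
Terminal payoffs (K − S): max(-31.8, 0) = 0, max(12.2, 0) = 12.2, max(36.2, 0) = 36.2
Node u (S = 88): continuation = e^(−0.03)·[0.8609·0.0000 + 0.1391·12.2000] = 1.6468; exercise value = 0.0000 ≤ continuation, so V_u = 1.6468
Node d (S = 48): continuation = e^(−0.03)·[0.8609·12.2000 + 0.1391·36.2000] = 15.0790; exercise value = 17.0000 > continuation, so V_d = 17.0000 (exercise)
Node 0 (S = 80): continuation = e^(−0.03)·[0.8609·1.6468 + 0.1391·17.0000] = 3.6705; exercise value = 0.0000 ≤ continuation, so V_0 = 3.6705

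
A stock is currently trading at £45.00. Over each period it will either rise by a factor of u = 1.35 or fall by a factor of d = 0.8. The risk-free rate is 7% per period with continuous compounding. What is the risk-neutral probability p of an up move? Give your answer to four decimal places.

p = 0.4955

Risk-neutral probability p = (e^0.07 − 0.8)/(1.35 − 0.8) = 0.2725/0.5500 = 0.4955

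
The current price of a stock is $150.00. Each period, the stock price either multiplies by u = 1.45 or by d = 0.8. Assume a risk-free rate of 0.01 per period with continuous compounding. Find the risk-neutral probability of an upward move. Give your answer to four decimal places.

p = 0.3232

Risk-neutral probability p = (e^0.01 − 0.8)/(1.45 − 0.8) = 0.2101/0.6500 = 0.3232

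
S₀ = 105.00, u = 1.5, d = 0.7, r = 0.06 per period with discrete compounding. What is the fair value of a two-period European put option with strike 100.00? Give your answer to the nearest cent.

13.07

Risk-neutral probability p = (1 + 0.06 − 0.7)/(1.5 − 0.7) = 0.3600/0.8000 = 0.4500
Terminal stock prices: S_uu = 236.2, S_ud = 110.2, S_dd = 51.45
Terminal payoffs (K − S): max(-136.2, 0) = 0, max(-10.25, 0) = 0, max(48.55, 0) = 48.55
Node u (S = 157.5): V_u = 1/1.06·[0.4500·0.0000 + 0.5500·0.0000] = 0.0000
Node d (S = 73.5): V_d = 1/1.06·[0.4500·0.0000 + 0.5500·48.5500] = 25.1910
Node 0 (S = 105): V_0 = 1/1.06·[0.4500·0.0000 + 0.5500·25.1910] = 13.0708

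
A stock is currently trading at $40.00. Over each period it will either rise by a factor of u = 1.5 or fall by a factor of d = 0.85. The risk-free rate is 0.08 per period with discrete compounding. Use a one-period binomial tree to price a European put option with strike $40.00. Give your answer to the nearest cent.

$3.59

Risk-neutral probability p = (1 + 0.08 − 0.85)/(1.5 − 0.85) = 0.2300/0.6500 = 0.3538
Terminal stock prices: S_u = 60, S_d = 34
Terminal payoffs (K − S): max(-20, 0) = 0, max(6, 0) = 6
Node 0 (S = 40): V_0 = 1/1.08·[0.3538·0.0000 + 0.6462·6.0000] = 3.5897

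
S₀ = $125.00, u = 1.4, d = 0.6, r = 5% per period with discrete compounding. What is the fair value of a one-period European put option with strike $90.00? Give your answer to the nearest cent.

$6.25

Risk-neutral probability p = (1 + 0.05 − 0.6)/(1.4 − 0.6) = 0.4500/0.8000 = 0.5625
Terminal stock prices: S_u = 175, S_d = 75
Terminal payoffs (K − S): max(-85, 0) = 0, max(15, 0) = 15
Node 0 (S = 125): V_0 = 1/1.05·[0.5625·0.0000 + 0.4375·15.0000] = 6.2500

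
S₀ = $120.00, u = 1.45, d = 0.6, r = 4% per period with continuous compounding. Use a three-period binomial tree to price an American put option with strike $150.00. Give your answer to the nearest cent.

$46.59

Risk-neutral probability p = (e^0.04 − 0.6)/(1.45 − 0.6) = 0.4408/0.8500 = 0.5186
Terminal stock prices: S_uuu = 365.8, S_uud = 151.4, S_udd = 62.64, S_ddd = 25.92
Terminal payoffs (K − S): max(-215.8, 0) = 0, max(-1.38, 0) = 0, max(87.36, 0) = 87.36, max(124.1, 0) = 124.1
Node uu (S = 252.3): continuation = e^(−0.04)·[0.5186·0.0000 + 0.4814·0.0000] = 0.0000; exercise value = 0.0000 ≤ continuation, so V_uu = 0.0000
Node ud (S = 104.4): continuation = e^(−0.04)·[0.5186·0.0000 + 0.4814·87.3600] = 40.4060; exercise value = 45.6000 > continuation, so V_ud = 45.6000 (exercise)
Node dd (S = 43.2): continuation = e^(−0.04)·[0.5186·87.3600 + 0.4814·124.0800] = 100.9184; exercise value = 106.8000 > continuation, so V_dd = 106.8000 (exercise)
Node u (S = 174): continuation = e^(−0.04)·[0.5186·0.0000 + 0.4814·45.6000] = 21.0911; exercise value = 0.0000 ≤ continuation, so V_u = 21.0911
Node d (S = 72): continuation = e^(−0.04)·[0.5186·45.6000 + 0.4814·106.8000] = 72.1184; exercise value = 78.0000 > continuation, so V_d = 78.0000 (exercise)
Node 0 (S = 120): continuation = e^(−0.04)·[0.5186·21.0911 + 0.4814·78.0000] = 46.5858; exercise value = 30.0000 ≤ continuation, so V_0 = 46.5858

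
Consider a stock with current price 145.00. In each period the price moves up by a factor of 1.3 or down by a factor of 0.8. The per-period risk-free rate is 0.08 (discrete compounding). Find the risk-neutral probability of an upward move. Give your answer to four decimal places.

Risk-neutral probability p = (1 + 0.08 − 0.8)/(1.3 − 0.8) = 0.2800/0.5000 = 0.5600

p = 0.5600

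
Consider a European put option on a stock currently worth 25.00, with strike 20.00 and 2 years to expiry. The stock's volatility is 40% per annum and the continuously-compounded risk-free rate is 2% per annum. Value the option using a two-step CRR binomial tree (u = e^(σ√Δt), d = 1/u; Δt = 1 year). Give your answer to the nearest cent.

CRR parameters: u = e^(σ√Δt) = e^(0.4·√1) = 1.4918, d = 1/u = 0.6703
Per-period rate: rΔt = 0.02·1 = 0.02, so R = e^0.02 = 1.0202
Risk-neutral probability p = (e^0.02 − 0.6703)/(1.4918 − 0.6703) = 0.3499/0.8215 = 0.4259
Terminal stock prices: S_uu = 55.64, S_ud = 25, S_dd = 11.23
Terminal payoffs (K − S): max(-35.64, 0) = 0, max(-5, 0) = 0, max(8.767, 0) = 8.767
Node u (S = 37.3): V_u = e^(−0.02)·[0.4259·0.0000 + 0.5741·0.0000] = 0.0000
Node d (S = 16.76): V_d = e^(−0.02)·[0.4259·0.0000 + 0.5741·8.7668] = 4.9333
Node 0 (S = 25): V_0 = e^(−0.02)·[0.4259·0.0000 + 0.5741·4.9333] = 2.7761

2.78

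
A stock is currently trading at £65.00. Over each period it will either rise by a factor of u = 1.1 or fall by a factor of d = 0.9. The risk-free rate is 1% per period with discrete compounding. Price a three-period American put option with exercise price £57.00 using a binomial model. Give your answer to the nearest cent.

£0.86

Risk-neutral probability p = (1 + 0.01 − 0.9)/(1.1 − 0.9) = 0.1100/0.2000 = 0.5500
Terminal stock prices: S_uuu = 86.52, S_uud = 70.79, S_udd = 57.92, S_ddd = 47.39
Terminal payoffs (K − S): max(-29.52, 0) = 0, max(-13.79, 0) = 0, max(-0.915, 0) = 0, max(9.615, 0) = 9.615
Node uu (S = 78.65): continuation = 1/1.01·[0.5500·0.0000 + 0.4500·0.0000] = 0.0000; exercise value = 0.0000 ≤ continuation, so V_uu = 0.0000
Node ud (S = 64.35): continuation = 1/1.01·[0.5500·0.0000 + 0.4500·0.0000] = 0.0000; exercise value = 0.0000 ≤ continuation, so V_ud = 0.0000
Node dd (S = 52.65): continuation = 1/1.01·[0.5500·0.0000 + 0.4500·9.6150] = 4.2839; exercise value = 4.3500 > continuation, so V_dd = 4.3500 (exercise)
Node u (S = 71.5): continuation = 1/1.01·[0.5500·0.0000 + 0.4500·0.0000] = 0.0000; exercise value = 0.0000 ≤ continuation, so V_u = 0.0000
Node d (S = 58.5): continuation = 1/1.01·[0.5500·0.0000 + 0.4500·4.3500] = 1.9381; exercise value = 0.0000 ≤ continuation, so V_d = 1.9381
Node 0 (S = 65): continuation = 1/1.01·[0.5500·0.0000 + 0.4500·1.9381] = 0.8635; exercise value = 0.0000 ≤ continuation, so V_0 = 0.8635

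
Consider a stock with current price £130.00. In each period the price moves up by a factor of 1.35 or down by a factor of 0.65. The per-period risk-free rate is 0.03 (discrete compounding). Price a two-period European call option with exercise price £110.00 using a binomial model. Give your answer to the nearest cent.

Risk-neutral probability p = (1 + 0.03 − 0.65)/(1.35 − 0.65) = 0.3800/0.7000 = 0.5429
Terminal stock prices: S_uu = 236.9, S_ud = 114.1, S_dd = 54.93
Terminal payoffs (S − K): max(126.9, 0) = 126.9, max(4.075, 0) = 4.075, max(-55.07, 0) = 0
Node u (S = 175.5): V_u = 1/1.03·[0.5429·126.9250 + 0.4571·4.0750] = 68.7039
Node d (S = 84.5): V_d = 1/1.03·[0.5429·4.0750 + 0.4571·0.0000] = 2.1477
Node 0 (S = 130): V_0 = 1/1.03·[0.5429·68.7039 + 0.4571·2.1477] = 37.1633

£37.16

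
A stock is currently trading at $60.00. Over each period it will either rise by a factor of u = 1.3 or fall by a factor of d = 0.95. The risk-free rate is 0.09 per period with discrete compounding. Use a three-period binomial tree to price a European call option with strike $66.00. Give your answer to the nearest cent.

$11.46

Risk-neutral probability p = (1 + 0.09 − 0.95)/(1.3 − 0.95) = 0.1400/0.3500 = 0.4000
Terminal stock prices: S_uuu = 131.8, S_uud = 96.33, S_udd = 70.39, S_ddd = 51.44
Terminal payoffs (S − K): max(65.82, 0) = 65.82, max(30.33, 0) = 30.33, max(4.395, 0) = 4.395, max(-14.56, 0) = 0
Node uu (S = 101.4): V_uu = 1/1.09·[0.4000·65.8200 + 0.6000·30.3300] = 40.8495
Node ud (S = 74.1): V_ud = 1/1.09·[0.4000·30.3300 + 0.6000·4.3950] = 13.5495
Node dd (S = 54.15): V_dd = 1/1.09·[0.4000·4.3950 + 0.6000·0.0000] = 1.6128
Node u (S = 78): V_u = 1/1.09·[0.4000·40.8495 + 0.6000·13.5495] = 22.4491
Node d (S = 57): V_d = 1/1.09·[0.4000·13.5495 + 0.6000·1.6128] = 5.8601
Node 0 (S = 60): V_0 = 1/1.09·[0.4000·22.4491 + 0.6000·5.8601] = 11.4640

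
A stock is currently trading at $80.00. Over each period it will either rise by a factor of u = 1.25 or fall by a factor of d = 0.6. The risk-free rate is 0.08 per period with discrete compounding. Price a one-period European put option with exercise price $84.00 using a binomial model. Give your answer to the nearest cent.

$8.72

Risk-neutral probability p = (1 + 0.08 − 0.6)/(1.25 − 0.6) = 0.4800/0.6500 = 0.7385
Terminal stock prices: S_u = 100, S_d = 48
Terminal payoffs (K − S): max(-16, 0) = 0, max(36, 0) = 36
Node 0 (S = 80): V_0 = 1/1.08·[0.7385·0.0000 + 0.2615·36.0000] = 8.7179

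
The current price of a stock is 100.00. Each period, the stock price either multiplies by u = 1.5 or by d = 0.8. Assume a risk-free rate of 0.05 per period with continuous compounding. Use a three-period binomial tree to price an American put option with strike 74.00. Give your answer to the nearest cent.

5.17

Risk-neutral probability p = (e^0.05 − 0.8)/(1.5 − 0.8) = 0.2513/0.7000 = 0.3590
Terminal stock prices: S_uuu = 337.5, S_uud = 180, S_udd = 96, S_ddd = 51.2
Terminal payoffs (K − S): max(-263.5, 0) = 0, max(-106, 0) = 0, max(-22, 0) = 0, max(22.8, 0) = 22.8
Node uu (S = 225): continuation = e^(−0.05)·[0.3590·0.0000 + 0.6410·0.0000] = 0.0000; exercise value = 0.0000 ≤ continuation, so V_uu = 0.0000
Node ud (S = 120): continuation = e^(−0.05)·[0.3590·0.0000 + 0.6410·0.0000] = 0.0000; exercise value = 0.0000 ≤ continuation, so V_ud = 0.0000
Node dd (S = 64): continuation = e^(−0.05)·[0.3590·0.0000 + 0.6410·22.8000] = 13.9029; exercise value = 10.0000 ≤ continuation, so V_dd = 13.9029
Node u (S = 150): continuation = e^(−0.05)·[0.3590·0.0000 + 0.6410·0.0000] = 0.0000; exercise value = 0.0000 ≤ continuation, so V_u = 0.0000
Node d (S = 80): continuation = e^(−0.05)·[0.3590·0.0000 + 0.6410·13.9029] = 8.4777; exercise value = 0.0000 ≤ continuation, so V_d = 8.4777
Node 0 (S = 100): continuation = e^(−0.05)·[0.3590·0.0000 + 0.6410·8.4777] = 5.1695; exercise value = 0.0000 ≤ continuation, so V_0 = 5.1695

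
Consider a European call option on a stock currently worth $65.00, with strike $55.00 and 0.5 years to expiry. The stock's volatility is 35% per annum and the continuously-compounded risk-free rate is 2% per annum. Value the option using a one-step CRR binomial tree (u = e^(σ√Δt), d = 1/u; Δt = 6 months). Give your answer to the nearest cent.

$12.83

CRR parameters: u = e^(σ√Δt) = e^(0.35·√0.5) = 1.2808, d = 1/u = 0.7808
Per-period rate: rΔt = 0.02·0.5 = 0.01, so R = e^0.01 = 1.0101
Risk-neutral probability p = (e^0.01 − 0.7808)/(1.2808 − 0.7808) = 0.2293/0.5000 = 0.4585
Terminal stock prices: S_u = 83.25, S_d = 50.75
Terminal payoffs (S − K): max(28.25, 0) = 28.25, max(-4.251, 0) = 0
Node 0 (S = 65): V_0 = e^(−0.01)·[0.4585·28.2522 + 0.5415·0.0000] = 12.8259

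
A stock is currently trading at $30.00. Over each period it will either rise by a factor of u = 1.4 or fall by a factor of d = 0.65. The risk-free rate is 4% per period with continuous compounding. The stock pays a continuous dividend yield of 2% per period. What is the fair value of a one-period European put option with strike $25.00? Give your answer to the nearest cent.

$2.68

Per-period risk-free factor R = e^0.04 = 1.0408; dividend-adjusted growth = e^(0.04−0.02) = 1.0202.
Risk-neutral probability p = (1.0202 − 0.65)/(1.4 − 0.65) = 0.3702/0.7500 = 0.4936
Terminal stock prices: S_u = 42, S_d = 19.5
Terminal payoffs (K − S): max(-17, 0) = 0, max(5.5, 0) = 5.5
Node 0 (S = 30): V_0 = e^(−0.04)·[0.4936·0.0000 + 0.5064·5.5000] = 2.6760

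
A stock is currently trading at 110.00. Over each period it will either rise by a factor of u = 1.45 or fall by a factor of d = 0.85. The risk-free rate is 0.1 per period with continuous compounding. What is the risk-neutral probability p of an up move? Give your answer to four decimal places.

Risk-neutral probability p = (e^0.1 − 0.85)/(1.45 − 0.85) = 0.2552/0.6000 = 0.4253

p = 0.4253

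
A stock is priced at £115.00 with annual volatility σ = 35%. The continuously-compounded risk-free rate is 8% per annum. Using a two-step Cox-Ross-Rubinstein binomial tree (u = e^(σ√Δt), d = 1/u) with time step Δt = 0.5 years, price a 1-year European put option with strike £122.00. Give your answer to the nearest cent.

£14.26

CRR parameters: u = e^(σ√Δt) = e^(0.35·√0.5) = 1.2808, d = 1/u = 0.7808
Per-period rate: rΔt = 0.08·0.5 = 0.04, so R = e^0.04 = 1.0408
Risk-neutral probability p = (e^0.04 − 0.7808)/(1.2808 − 0.7808) = 0.2601/0.5000 = 0.5201
Terminal stock prices: S_uu = 188.7, S_ud = 115, S_dd = 70.1
Terminal payoffs (K − S): max(-66.65, 0) = 0, max(7, 0) = 7, max(51.9, 0) = 51.9
Node u (S = 147.3): V_u = e^(−0.04)·[0.5201·0.0000 + 0.4799·7.0000] = 3.2279
Node d (S = 89.79): V_d = e^(−0.04)·[0.5201·7.0000 + 0.4799·51.8976] = 27.4289
Node 0 (S = 115): V_0 = e^(−0.04)·[0.5201·3.2279 + 0.4799·27.4289] = 14.2610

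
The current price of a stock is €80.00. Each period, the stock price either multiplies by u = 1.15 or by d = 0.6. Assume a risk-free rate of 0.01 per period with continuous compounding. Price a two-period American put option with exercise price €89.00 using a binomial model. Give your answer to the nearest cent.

€16.61

Risk-neutral probability p = (e^0.01 − 0.6)/(1.15 − 0.6) = 0.4101/0.5500 = 0.7455
Terminal stock prices: S_uu = 105.8, S_ud = 55.2, S_dd = 28.8
Terminal payoffs (K − S): max(-16.8, 0) = 0, max(33.8, 0) = 33.8, max(60.2, 0) = 60.2
Node u (S = 92): continuation = e^(−0.01)·[0.7455·0.0000 + 0.2545·33.8000] = 8.5150; exercise value = 0.0000 ≤ continuation, so V_u = 8.5150
Node d (S = 48): continuation = e^(−0.01)·[0.7455·33.8000 + 0.2545·60.2000] = 40.1144; exercise value = 41.0000 > continuation, so V_d = 41.0000 (exercise)
Node 0 (S = 80): continuation = e^(−0.01)·[0.7455·8.5150 + 0.2545·41.0000] = 16.6140; exercise value = 9.0000 ≤ continuation, so V_0 = 16.6140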